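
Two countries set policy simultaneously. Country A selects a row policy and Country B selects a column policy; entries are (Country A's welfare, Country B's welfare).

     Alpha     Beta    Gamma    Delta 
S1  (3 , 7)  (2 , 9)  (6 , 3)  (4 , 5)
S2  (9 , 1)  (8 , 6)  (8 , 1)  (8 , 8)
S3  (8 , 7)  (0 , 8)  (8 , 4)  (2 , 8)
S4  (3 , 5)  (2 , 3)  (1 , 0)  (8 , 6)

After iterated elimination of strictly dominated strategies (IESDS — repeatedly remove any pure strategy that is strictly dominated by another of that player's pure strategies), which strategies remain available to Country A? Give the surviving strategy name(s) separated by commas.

Country A's strategy S1 is strictly dominated by S2 (Alpha: 9>3, Beta: 8>2, Gamma: 8>6, Delta: 8>4) and is removed.
Country B's strategy Alpha is strictly dominated by Delta (S2: 8>1, S3: 8>7, S4: 6>5) and is removed.
For Country B, Beta strictly dominates Gamma on the remaining rows (S2: 6>1, S3: 8>4, S4: 3>0); eliminate Gamma.
Row S3 is eliminated: S2 beats it against every remaining column (Beta: 8>0, Delta: 8>2).
Country B's strategy Beta is strictly dominated by Delta (S2: 8>6, S4: 6>3) and is removed.
Among the remaining strategies, none is strictly dominated by another pure strategy of the same player, so the elimination stops.
Surviving strategies — Country A: {S2, S4}; Country B: {Delta}.

S2, S4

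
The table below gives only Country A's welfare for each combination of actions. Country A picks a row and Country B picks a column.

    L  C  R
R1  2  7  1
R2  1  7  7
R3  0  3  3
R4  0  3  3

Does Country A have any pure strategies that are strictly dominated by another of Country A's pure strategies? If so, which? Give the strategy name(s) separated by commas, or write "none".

Nothing dominates R1: R2 at L (2>1); R3 at L (2>0); R4 at L (2>0).
R2 is not dominated — it holds its own against R1 at C (7=7); R3 at L (1>0); R4 at L (1>0).
R2 strictly dominates R3 — L: 1>0, C: 7>3, R: 7>3.
R4: dominated, since R2 does at least as well everywhere (L: 1>0, C: 7>3, R: 7>3).

R3, R4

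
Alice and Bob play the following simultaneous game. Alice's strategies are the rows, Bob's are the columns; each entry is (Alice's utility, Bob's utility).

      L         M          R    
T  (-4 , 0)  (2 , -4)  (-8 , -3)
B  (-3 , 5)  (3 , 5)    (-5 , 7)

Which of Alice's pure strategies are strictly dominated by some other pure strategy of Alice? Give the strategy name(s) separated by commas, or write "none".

T

B strictly dominates T — L: -3>-4, M: 3>2, R: -5>-8.
B is not dominated — it holds its own against T at L (-3>-4).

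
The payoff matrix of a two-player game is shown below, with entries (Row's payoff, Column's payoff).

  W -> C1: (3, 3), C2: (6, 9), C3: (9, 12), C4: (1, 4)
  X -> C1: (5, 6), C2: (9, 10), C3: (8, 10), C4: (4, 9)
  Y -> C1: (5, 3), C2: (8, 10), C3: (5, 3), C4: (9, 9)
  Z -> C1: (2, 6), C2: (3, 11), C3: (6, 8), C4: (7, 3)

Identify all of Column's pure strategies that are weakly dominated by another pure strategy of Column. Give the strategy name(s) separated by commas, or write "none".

C1: dominated, since C2 does at least as well everywhere (W: 9>3, X: 10>6, Y: 10>3, Z: 11>6).
Nothing dominates C2: C1 at W (9>3); C3 at Y (10>3); C4 at W (9>4).
C3 is not dominated — it holds its own against C1 at W (12>3); C2 at W (12>9); C4 at W (12>4).
C2 weakly dominates C4 — W: 9>4, X: 10>9, Y: 10>9, Z: 11>3.

C1, C4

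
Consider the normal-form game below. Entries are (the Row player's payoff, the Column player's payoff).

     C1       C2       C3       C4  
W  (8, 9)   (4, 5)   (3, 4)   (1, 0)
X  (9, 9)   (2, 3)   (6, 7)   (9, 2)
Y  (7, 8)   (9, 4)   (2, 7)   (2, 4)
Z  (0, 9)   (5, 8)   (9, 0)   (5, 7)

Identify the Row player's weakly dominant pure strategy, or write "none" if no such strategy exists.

W fails to dominate X at C1 (8<9).
X fails to dominate W at C2 (2<4).
Y fails to dominate W at C1 (7<8).
Z fails to dominate W at C1 (0<8).
No single strategy dominates all the others.

none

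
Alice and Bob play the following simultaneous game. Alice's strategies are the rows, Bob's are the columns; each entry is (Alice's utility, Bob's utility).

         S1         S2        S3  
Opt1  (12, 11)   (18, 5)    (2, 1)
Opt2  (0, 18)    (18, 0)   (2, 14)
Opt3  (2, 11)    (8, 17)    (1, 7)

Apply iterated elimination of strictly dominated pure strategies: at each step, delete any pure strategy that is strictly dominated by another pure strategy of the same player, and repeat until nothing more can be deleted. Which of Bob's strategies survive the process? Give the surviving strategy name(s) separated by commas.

S1

For Alice, Opt1 strictly dominates Opt3 on the remaining columns (S1: 12>2, S2: 18>8, S3: 2>1); eliminate Opt3.
For Bob, S1 strictly dominates S2 on the remaining rows (Opt1: 11>5, Opt2: 18>0); eliminate S2.
Bob's strategy S3 is strictly dominated by S1 (Opt1: 11>1, Opt2: 18>14) and is removed.
Row Opt2 is eliminated: Opt1 beats it against every remaining column (S1: 12>0).
Among the remaining strategies, none is strictly dominated by another pure strategy of the same player, so the elimination stops.
Surviving strategies — Alice: {Opt1}; Bob: {S1}.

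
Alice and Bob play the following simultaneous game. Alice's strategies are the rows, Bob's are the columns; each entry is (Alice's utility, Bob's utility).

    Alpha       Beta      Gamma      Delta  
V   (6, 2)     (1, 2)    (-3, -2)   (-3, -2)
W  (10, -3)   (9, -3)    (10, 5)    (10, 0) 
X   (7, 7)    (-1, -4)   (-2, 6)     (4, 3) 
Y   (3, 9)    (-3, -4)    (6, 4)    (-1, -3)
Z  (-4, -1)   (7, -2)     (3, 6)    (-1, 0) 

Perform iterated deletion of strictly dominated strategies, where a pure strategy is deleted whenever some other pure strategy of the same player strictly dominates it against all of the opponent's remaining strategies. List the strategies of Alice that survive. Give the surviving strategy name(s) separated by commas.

W

Row V is eliminated: W beats it against every remaining column (Alpha: 10>6, Beta: 9>1, Gamma: 10>-3, Delta: 10>-3).
For Alice, W strictly dominates X on the remaining columns (Alpha: 10>7, Beta: 9>-1, Gamma: 10>-2, Delta: 10>4); eliminate X.
Alice's strategy Y is strictly dominated by W (Alpha: 10>3, Beta: 9>-3, Gamma: 10>6, Delta: 10>-1) and is removed.
For Alice, W strictly dominates Z on the remaining columns (Alpha: 10>-4, Beta: 9>7, Gamma: 10>3, Delta: 10>-1); eliminate Z.
Column Alpha is eliminated: Gamma beats it against every remaining row (W: 5>-3).
For Bob, Gamma strictly dominates Beta on the remaining rows (W: 5>-3); eliminate Beta.
Bob's strategy Delta is strictly dominated by Gamma (W: 5>0) and is removed.
Among the remaining strategies, none is strictly dominated by another pure strategy of the same player, so the elimination stops.
Surviving strategies — Alice: {W}; Bob: {Gamma}.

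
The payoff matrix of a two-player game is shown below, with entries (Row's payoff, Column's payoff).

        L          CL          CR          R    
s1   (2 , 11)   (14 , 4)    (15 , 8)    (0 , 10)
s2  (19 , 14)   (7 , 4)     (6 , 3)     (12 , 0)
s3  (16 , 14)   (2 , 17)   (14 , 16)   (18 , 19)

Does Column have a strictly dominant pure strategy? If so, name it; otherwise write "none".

L fails to dominate CL at s3 (14<17).
CL fails to dominate L at s1 (4<11).
CR fails to dominate L at s1 (8<11).
R fails to dominate L at s1 (10<11).
No single strategy dominates all the others.

none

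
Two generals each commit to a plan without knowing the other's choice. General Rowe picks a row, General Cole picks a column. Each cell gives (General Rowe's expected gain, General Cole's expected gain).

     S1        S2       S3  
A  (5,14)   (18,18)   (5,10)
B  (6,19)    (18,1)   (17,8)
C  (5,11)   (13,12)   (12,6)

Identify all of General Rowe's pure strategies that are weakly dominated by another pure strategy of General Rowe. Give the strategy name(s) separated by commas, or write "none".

B weakly dominates A — S1: 6>5, S2: 18=18, S3: 17>5.
Nothing dominates B: A at S1 (6>5); C at S1 (6>5).
C is weakly dominated by B (S1: 6>5, S2: 18>13, S3: 17>12).

A, C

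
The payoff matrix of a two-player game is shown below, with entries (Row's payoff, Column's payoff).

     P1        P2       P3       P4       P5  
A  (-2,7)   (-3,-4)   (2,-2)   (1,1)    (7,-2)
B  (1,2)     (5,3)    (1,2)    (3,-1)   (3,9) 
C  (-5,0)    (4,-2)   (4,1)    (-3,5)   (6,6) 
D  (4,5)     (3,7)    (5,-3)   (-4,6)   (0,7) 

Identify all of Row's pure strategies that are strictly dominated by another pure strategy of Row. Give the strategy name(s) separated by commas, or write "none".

none

A: no other strategy beats it everywhere (B at P3 (2>1); C at P1 (-2>-5); D at P4 (1>-4)).
Nothing dominates B: A at P1 (1>-2); C at P1 (1>-5); D at P2 (5>3).
C: no other strategy beats it everywhere (A at P2 (4>-3); B at P3 (4>1); D at P2 (4>3)).
D: no other strategy beats it everywhere (A at P1 (4>-2); B at P1 (4>1); C at P1 (4>-5)).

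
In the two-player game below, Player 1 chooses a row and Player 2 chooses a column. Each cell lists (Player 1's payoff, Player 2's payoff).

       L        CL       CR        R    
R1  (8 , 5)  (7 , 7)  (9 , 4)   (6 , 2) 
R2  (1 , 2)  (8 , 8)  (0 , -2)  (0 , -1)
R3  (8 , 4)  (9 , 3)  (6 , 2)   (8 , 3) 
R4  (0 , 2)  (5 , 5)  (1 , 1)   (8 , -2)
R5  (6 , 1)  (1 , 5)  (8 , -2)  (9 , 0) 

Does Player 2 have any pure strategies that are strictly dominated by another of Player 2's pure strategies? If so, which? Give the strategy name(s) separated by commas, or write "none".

L is not dominated — it holds its own against CL at R3 (4>3); CR at R1 (5>4); R at R1 (5>2).
Nothing dominates CL: L at R1 (7>5); CR at R1 (7>4); R at R1 (7>2).
CR: dominated, since L does at least as well everywhere (R1: 5>4, R2: 2>-2, R3: 4>2, R4: 2>1, R5: 1>-2).
R is strictly dominated by L (R1: 5>2, R2: 2>-1, R3: 4>3, R4: 2>-2, R5: 1>0).

CR, R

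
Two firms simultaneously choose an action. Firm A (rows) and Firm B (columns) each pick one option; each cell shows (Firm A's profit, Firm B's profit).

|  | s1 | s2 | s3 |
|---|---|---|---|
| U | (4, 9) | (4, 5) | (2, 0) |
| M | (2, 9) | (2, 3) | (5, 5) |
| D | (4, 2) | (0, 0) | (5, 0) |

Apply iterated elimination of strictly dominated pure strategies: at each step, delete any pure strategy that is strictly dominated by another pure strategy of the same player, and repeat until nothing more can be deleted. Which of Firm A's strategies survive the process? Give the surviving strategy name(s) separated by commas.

U, D

Column s2 is eliminated: s1 beats it against every remaining row (U: 9>5, M: 9>3, D: 2>0).
Column s3 is eliminated: s1 beats it against every remaining row (U: 9>0, M: 9>5, D: 2>0).
Row M is eliminated: U beats it against every remaining column (s1: 4>2).
Among the remaining strategies, none is strictly dominated by another pure strategy of the same player, so the elimination stops.
Surviving strategies — Firm A: {U, D}; Firm B: {s1}.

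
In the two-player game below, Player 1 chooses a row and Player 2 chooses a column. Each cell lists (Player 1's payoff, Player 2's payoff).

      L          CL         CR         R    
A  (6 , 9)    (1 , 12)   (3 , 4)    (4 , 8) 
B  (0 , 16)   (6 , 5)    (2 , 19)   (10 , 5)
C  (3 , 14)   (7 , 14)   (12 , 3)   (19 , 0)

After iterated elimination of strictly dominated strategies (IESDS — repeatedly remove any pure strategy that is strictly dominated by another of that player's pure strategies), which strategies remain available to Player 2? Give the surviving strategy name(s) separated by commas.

L, CL

For Player 1, C strictly dominates B on the remaining columns (L: 3>0, CL: 7>6, CR: 12>2, R: 19>10); eliminate B.
Player 2's strategy CR is strictly dominated by L (A: 9>4, C: 14>3) and is removed.
Player 2's strategy R is strictly dominated by L (A: 9>8, C: 14>0) and is removed.
Among the remaining strategies, none is strictly dominated by another pure strategy of the same player, so the elimination stops.
Surviving strategies — Player 1: {A, C}; Player 2: {L, CL}.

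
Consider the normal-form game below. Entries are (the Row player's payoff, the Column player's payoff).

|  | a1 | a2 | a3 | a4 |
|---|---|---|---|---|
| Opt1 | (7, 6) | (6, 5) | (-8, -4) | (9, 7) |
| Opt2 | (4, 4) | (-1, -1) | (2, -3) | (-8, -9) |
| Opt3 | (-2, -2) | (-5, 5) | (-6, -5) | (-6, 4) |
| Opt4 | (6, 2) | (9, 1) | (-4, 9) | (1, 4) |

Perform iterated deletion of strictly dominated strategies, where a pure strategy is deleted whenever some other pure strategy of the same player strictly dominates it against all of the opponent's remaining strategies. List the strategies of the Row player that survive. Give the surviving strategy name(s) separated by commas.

Opt1, Opt2, Opt4

For the Row player, Opt4 strictly dominates Opt3 on the remaining columns (a1: 6>-2, a2: 9>-5, a3: -4>-6, a4: 1>-6); eliminate Opt3.
The Column player's strategy a2 is strictly dominated by a1 (Opt1: 6>5, Opt2: 4>-1, Opt4: 2>1) and is removed.
Among the remaining strategies, none is strictly dominated by another pure strategy of the same player, so the elimination stops.
Surviving strategies — the Row player: {Opt1, Opt2, Opt4}; the Column player: {a1, a3, a4}.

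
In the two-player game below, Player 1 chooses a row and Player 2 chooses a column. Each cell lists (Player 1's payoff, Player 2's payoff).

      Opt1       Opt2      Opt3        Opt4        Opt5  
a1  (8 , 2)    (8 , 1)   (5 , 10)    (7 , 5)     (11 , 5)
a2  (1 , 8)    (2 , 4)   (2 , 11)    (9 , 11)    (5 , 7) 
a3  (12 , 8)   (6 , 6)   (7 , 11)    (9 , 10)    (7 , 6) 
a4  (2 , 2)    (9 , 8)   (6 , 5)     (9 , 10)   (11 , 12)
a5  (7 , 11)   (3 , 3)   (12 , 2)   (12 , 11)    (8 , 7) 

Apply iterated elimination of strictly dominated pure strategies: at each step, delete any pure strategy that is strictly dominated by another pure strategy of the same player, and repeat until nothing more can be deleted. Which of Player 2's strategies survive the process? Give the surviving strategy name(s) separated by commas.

Opt1, Opt3, Opt4, Opt5

Player 1's strategy a2 is strictly dominated by a5 (Opt1: 7>1, Opt2: 3>2, Opt3: 12>2, Opt4: 12>9, Opt5: 8>5) and is removed.
For Player 2, Opt4 strictly dominates Opt2 on the remaining rows (a1: 5>1, a3: 10>6, a4: 10>8, a5: 11>3); eliminate Opt2.
Among the remaining strategies, none is strictly dominated by another pure strategy of the same player, so the elimination stops.
Surviving strategies — Player 1: {a1, a3, a4, a5}; Player 2: {Opt1, Opt3, Opt4, Opt5}.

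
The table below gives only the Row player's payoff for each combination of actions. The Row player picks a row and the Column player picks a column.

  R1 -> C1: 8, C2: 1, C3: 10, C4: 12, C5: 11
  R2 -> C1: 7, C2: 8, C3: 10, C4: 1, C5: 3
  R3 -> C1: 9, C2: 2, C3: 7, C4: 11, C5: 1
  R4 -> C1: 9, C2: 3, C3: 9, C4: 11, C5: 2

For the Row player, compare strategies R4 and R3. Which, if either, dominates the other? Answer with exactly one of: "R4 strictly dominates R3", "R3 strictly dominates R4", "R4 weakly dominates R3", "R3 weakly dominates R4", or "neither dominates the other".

R4 weakly dominates R3

Compare R4 to R3 across each choice by the Column player: C1: 9=9, C2: 3>2, C3: 9>7, C4: 11=11, C5: 2>1.
R4 is at least as good everywhere and strictly better somewhere (tied only at C1, C4), so R4 weakly but not strictly dominates R3.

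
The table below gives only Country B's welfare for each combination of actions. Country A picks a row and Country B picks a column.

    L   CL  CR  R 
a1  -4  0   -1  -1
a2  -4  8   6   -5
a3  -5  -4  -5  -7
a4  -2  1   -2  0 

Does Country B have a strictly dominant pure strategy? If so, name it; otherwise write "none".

CL vs L: a1: 0>-4, a2: 8>-4, a3: -4>-5, a4: 1>-2.
CL vs CR: a1: 0>-1, a2: 8>6, a3: -4>-5, a4: 1>-2.
CL vs R: a1: 0>-1, a2: 8>-5, a3: -4>-7, a4: 1>0.
CL strictly beats every other strategy against every opponent action, so it is strictly dominant.

CL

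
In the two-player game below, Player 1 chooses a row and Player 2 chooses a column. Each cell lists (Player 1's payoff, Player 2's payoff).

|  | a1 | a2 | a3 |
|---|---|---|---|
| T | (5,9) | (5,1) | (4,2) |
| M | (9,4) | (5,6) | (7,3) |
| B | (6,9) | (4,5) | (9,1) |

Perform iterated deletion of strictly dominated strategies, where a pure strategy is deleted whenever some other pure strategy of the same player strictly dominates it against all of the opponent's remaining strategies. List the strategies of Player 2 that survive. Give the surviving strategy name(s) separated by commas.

a1, a2

Column a3 is eliminated: a1 beats it against every remaining row (T: 9>2, M: 4>3, B: 9>1).
Row B is eliminated: M beats it against every remaining column (a1: 9>6, a2: 5>4).
Among the remaining strategies, none is strictly dominated by another pure strategy of the same player, so the elimination stops.
Surviving strategies — Player 1: {T, M}; Player 2: {a1, a2}.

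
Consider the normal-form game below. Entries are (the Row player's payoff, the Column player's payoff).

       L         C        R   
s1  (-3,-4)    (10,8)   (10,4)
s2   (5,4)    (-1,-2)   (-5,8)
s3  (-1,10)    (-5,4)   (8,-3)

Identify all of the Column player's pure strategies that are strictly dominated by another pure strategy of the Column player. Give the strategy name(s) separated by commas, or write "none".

none

L: no other strategy beats it everywhere (C at s2 (4>-2); R at s3 (10>-3)).
C: no other strategy beats it everywhere (L at s1 (8>-4); R at s1 (8>4)).
R is not dominated — it holds its own against L at s1 (4>-4); C at s2 (8>-2).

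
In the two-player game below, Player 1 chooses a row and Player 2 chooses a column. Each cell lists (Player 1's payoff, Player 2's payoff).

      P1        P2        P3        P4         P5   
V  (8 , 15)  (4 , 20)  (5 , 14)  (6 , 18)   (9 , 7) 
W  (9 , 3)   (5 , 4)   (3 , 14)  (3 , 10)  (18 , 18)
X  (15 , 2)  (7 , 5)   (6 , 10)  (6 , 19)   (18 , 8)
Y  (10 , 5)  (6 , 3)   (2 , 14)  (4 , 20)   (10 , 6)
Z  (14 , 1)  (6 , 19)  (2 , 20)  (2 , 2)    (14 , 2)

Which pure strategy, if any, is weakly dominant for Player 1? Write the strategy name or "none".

X

X vs V: P1: 15>8, P2: 7>4, P3: 6>5, P4: 6=6, P5: 18>9.
X vs W: P1: 15>9, P2: 7>5, P3: 6>3, P4: 6>3, P5: 18=18.
X vs Y: P1: 15>10, P2: 7>6, P3: 6>2, P4: 6>4, P5: 18>10.
X vs Z: P1: 15>14, P2: 7>6, P3: 6>2, P4: 6>2, P5: 18>14.
X is at least as good as every other strategy against every opponent action, so it is weakly dominant.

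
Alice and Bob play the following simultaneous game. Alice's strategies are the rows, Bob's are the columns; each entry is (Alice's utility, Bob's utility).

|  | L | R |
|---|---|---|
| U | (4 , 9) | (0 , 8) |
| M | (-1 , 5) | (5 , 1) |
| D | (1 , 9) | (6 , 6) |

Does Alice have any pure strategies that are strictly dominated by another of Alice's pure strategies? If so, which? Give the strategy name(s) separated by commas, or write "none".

M

U: no other strategy beats it everywhere (M at L (4>-1); D at L (4>1)).
D strictly dominates M — L: 1>-1, R: 6>5.
Nothing dominates D: U at R (6>0); M at L (1>-1).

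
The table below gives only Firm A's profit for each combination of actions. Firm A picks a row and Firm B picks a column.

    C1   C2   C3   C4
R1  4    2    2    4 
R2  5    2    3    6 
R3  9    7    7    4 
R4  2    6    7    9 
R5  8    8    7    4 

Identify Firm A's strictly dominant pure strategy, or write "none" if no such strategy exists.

R1 fails to dominate R2 at C1 (4<5).
R2 fails to dominate R1 at C2 (2=2).
R3 fails to dominate R1 at C4 (4=4).
R4 fails to dominate R1 at C1 (2<4).
R5 fails to dominate R1 at C4 (4=4).
No single strategy dominates all the others.

none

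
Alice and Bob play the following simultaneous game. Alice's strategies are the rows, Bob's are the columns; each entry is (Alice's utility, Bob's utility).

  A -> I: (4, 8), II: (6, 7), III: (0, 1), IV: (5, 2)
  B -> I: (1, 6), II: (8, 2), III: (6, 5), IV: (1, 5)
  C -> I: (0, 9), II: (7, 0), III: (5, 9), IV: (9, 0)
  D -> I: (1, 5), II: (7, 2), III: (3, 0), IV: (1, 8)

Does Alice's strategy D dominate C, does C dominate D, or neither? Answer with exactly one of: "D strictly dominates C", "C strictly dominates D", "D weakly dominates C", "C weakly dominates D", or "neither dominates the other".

Compare D to C across each choice by Bob: I: 1>0, II: 7=7, III: 3<5, IV: 1<9.
D does better at I but worse at III, IV; neither strategy dominates the other.

neither dominates the other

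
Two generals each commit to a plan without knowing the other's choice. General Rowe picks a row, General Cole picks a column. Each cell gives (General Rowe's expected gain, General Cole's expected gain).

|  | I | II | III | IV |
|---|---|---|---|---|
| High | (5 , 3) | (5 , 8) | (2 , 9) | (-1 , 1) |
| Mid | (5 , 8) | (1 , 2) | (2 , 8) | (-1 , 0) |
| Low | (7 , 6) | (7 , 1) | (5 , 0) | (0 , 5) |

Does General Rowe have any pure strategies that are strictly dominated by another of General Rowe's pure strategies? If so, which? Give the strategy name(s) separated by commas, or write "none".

Low strictly dominates High — I: 7>5, II: 7>5, III: 5>2, IV: 0>-1.
Mid is strictly dominated by Low (I: 7>5, II: 7>1, III: 5>2, IV: 0>-1).
Nothing dominates Low: High at I (7>5); Mid at I (7>5).

High, Mid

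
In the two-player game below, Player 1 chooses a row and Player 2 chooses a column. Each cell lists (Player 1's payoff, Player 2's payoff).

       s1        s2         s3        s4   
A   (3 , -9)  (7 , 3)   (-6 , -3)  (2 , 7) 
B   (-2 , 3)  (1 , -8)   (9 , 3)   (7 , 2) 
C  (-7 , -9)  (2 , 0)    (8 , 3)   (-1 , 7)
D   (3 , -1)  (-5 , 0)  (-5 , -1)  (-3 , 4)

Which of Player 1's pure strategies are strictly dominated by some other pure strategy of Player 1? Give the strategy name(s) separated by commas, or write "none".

Nothing dominates A: B at s1 (3>-2); C at s1 (3>-7); D at s1 (3=3).
Nothing dominates B: A at s3 (9>-6); C at s1 (-2>-7); D at s2 (1>-5).
C is not dominated — it holds its own against A at s3 (8>-6); B at s2 (2>1); D at s2 (2>-5).
Nothing dominates D: A at s1 (3=3); B at s1 (3>-2); C at s1 (3>-7).

none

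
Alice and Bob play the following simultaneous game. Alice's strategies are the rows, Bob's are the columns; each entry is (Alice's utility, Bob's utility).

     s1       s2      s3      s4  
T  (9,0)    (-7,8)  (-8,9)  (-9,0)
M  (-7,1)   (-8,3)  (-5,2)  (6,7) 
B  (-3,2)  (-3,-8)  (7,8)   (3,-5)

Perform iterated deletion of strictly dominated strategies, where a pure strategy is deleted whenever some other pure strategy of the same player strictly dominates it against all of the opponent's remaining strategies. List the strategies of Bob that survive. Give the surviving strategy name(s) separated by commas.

Column s1 is eliminated: s3 beats it against every remaining row (T: 9>0, M: 2>1, B: 8>2).
Alice's strategy T is strictly dominated by B (s2: -3>-7, s3: 7>-8, s4: 3>-9) and is removed.
Column s2 is eliminated: s4 beats it against every remaining row (M: 7>3, B: -5>-8).
Among the remaining strategies, none is strictly dominated by another pure strategy of the same player, so the elimination stops.
Surviving strategies — Alice: {M, B}; Bob: {s3, s4}.

s3, s4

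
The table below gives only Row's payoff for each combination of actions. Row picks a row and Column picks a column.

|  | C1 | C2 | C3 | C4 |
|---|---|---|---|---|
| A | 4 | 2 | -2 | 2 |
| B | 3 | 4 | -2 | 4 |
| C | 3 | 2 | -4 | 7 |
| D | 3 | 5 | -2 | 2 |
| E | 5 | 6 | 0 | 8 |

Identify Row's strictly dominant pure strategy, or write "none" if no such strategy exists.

E

E vs A: C1: 5>4, C2: 6>2, C3: 0>-2, C4: 8>2.
E vs B: C1: 5>3, C2: 6>4, C3: 0>-2, C4: 8>4.
E vs C: C1: 5>3, C2: 6>2, C3: 0>-4, C4: 8>7.
E vs D: C1: 5>3, C2: 6>5, C3: 0>-2, C4: 8>2.
E strictly beats every other strategy against every opponent action, so it is strictly dominant.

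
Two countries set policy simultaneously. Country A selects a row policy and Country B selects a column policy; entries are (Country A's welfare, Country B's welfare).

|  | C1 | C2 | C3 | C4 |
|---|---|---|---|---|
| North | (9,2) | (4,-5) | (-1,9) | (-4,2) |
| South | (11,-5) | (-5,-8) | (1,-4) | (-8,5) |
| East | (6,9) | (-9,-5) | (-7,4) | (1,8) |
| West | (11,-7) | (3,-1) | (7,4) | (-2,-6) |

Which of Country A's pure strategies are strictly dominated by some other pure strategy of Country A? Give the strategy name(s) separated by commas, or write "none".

North: no other strategy beats it everywhere (South at C2 (4>-5); East at C1 (9>6); West at C2 (4>3)).
Nothing dominates South: North at C1 (11>9); East at C1 (11>6); West at C1 (11=11).
East: no other strategy beats it everywhere (North at C4 (1>-4); South at C4 (1>-8); West at C4 (1>-2)).
West: no other strategy beats it everywhere (North at C1 (11>9); South at C1 (11=11); East at C1 (11>6)).

none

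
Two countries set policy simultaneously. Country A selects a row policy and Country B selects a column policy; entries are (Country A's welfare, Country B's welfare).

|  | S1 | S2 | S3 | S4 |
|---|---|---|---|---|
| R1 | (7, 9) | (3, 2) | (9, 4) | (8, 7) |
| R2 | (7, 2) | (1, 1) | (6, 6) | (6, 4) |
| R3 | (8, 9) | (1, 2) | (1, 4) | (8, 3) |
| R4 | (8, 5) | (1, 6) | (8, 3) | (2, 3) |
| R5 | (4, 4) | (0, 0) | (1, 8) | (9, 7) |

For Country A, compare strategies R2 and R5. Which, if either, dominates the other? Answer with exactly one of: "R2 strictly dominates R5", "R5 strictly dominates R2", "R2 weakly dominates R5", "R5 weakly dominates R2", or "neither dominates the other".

neither dominates the other

R2's payoffs vs R5's, by Country B's action — S1: 7>4, S2: 1>0, S3: 6>1, S4: 6<9.
R2 does better at S1, S2, S3 but worse at S4; neither strategy dominates the other.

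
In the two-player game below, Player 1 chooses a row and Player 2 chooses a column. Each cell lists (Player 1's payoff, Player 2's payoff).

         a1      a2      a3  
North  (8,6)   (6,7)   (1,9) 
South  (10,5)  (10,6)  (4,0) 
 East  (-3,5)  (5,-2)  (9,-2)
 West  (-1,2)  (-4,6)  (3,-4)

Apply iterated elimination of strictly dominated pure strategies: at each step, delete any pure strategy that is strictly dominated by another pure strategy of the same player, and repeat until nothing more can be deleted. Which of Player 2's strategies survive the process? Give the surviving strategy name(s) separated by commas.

a2

Row North is eliminated: South beats it against every remaining column (a1: 10>8, a2: 10>6, a3: 4>1).
Player 1's strategy West is strictly dominated by South (a1: 10>-1, a2: 10>-4, a3: 4>3) and is removed.
For Player 2, a1 strictly dominates a3 on the remaining rows (South: 5>0, East: 5>-2); eliminate a3.
For Player 1, South strictly dominates East on the remaining columns (a1: 10>-3, a2: 10>5); eliminate East.
For Player 2, a2 strictly dominates a1 on the remaining rows (South: 6>5); eliminate a1.
Among the remaining strategies, none is strictly dominated by another pure strategy of the same player, so the elimination stops.
Surviving strategies — Player 1: {South}; Player 2: {a2}.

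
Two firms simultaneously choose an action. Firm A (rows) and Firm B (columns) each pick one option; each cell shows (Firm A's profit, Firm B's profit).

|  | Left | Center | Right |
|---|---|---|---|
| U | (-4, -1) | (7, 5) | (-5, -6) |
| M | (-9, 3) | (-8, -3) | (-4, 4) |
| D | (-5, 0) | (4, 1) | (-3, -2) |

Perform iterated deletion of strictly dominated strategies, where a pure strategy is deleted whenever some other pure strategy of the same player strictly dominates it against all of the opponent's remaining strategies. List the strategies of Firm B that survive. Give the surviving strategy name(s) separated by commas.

Row M is eliminated: D beats it against every remaining column (Left: -5>-9, Center: 4>-8, Right: -3>-4).
For Firm B, Center strictly dominates Left on the remaining rows (U: 5>-1, D: 1>0); eliminate Left.
Firm B's strategy Right is strictly dominated by Center (U: 5>-6, D: 1>-2) and is removed.
Row D is eliminated: U beats it against every remaining column (Center: 7>4).
Among the remaining strategies, none is strictly dominated by another pure strategy of the same player, so the elimination stops.
Surviving strategies — Firm A: {U}; Firm B: {Center}.

Center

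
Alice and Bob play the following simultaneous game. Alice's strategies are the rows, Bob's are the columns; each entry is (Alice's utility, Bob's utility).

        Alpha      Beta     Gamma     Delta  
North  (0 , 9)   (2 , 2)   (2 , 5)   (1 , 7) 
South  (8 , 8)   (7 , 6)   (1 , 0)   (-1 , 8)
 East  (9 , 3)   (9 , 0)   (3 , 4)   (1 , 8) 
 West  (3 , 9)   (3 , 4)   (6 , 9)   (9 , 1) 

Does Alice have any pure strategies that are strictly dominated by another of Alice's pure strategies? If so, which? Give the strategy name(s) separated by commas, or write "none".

North: dominated, since West does at least as well everywhere (Alpha: 3>0, Beta: 3>2, Gamma: 6>2, Delta: 9>1).
East strictly dominates South — Alpha: 9>8, Beta: 9>7, Gamma: 3>1, Delta: 1>-1.
Nothing dominates East: North at Alpha (9>0); South at Alpha (9>8); West at Alpha (9>3).
West is not dominated — it holds its own against North at Alpha (3>0); South at Gamma (6>1); East at Gamma (6>3).

North, South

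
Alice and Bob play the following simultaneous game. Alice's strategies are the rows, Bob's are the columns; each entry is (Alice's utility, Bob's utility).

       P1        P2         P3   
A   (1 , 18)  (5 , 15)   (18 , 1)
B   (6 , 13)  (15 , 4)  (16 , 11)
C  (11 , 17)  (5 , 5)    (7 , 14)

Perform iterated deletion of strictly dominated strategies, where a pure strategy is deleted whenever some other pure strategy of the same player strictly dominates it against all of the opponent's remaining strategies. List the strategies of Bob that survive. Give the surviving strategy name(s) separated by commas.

Bob's strategy P2 is strictly dominated by P1 (A: 18>15, B: 13>4, C: 17>5) and is removed.
For Bob, P1 strictly dominates P3 on the remaining rows (A: 18>1, B: 13>11, C: 17>14); eliminate P3.
Row A is eliminated: B beats it against every remaining column (P1: 6>1).
Row B is eliminated: C beats it against every remaining column (P1: 11>6).
Among the remaining strategies, none is strictly dominated by another pure strategy of the same player, so the elimination stops.
Surviving strategies — Alice: {C}; Bob: {P1}.

P1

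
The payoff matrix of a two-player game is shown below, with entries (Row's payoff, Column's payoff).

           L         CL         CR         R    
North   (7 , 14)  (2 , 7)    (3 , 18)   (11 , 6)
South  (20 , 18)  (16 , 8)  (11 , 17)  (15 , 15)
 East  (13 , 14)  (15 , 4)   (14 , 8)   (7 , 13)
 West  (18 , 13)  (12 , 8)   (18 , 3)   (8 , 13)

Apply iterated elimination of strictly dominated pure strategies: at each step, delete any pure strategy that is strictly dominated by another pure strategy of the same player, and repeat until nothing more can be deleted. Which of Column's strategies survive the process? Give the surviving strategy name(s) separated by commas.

L

For Row, South strictly dominates North on the remaining columns (L: 20>7, CL: 16>2, CR: 11>3, R: 15>11); eliminate North.
For Column, L strictly dominates CL on the remaining rows (South: 18>8, East: 14>4, West: 13>8); eliminate CL.
For Row, West strictly dominates East on the remaining columns (L: 18>13, CR: 18>14, R: 8>7); eliminate East.
For Column, L strictly dominates CR on the remaining rows (South: 18>17, West: 13>3); eliminate CR.
Row's strategy West is strictly dominated by South (L: 20>18, R: 15>8) and is removed.
For Column, L strictly dominates R on the remaining rows (South: 18>15); eliminate R.
Among the remaining strategies, none is strictly dominated by another pure strategy of the same player, so the elimination stops.
Surviving strategies — Row: {South}; Column: {L}.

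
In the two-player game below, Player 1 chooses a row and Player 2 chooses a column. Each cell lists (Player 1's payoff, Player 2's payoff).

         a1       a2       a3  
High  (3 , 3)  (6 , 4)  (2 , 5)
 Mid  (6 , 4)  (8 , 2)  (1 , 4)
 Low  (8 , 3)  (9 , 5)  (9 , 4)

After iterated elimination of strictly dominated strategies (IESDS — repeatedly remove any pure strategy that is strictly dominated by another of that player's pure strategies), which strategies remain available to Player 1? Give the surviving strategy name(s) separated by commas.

Low

Player 1's strategy High is strictly dominated by Low (a1: 8>3, a2: 9>6, a3: 9>2) and is removed.
Row Mid is eliminated: Low beats it against every remaining column (a1: 8>6, a2: 9>8, a3: 9>1).
For Player 2, a2 strictly dominates a1 on the remaining rows (Low: 5>3); eliminate a1.
Column a3 is eliminated: a2 beats it against every remaining row (Low: 5>4).
Among the remaining strategies, none is strictly dominated by another pure strategy of the same player, so the elimination stops.
Surviving strategies — Player 1: {Low}; Player 2: {a2}.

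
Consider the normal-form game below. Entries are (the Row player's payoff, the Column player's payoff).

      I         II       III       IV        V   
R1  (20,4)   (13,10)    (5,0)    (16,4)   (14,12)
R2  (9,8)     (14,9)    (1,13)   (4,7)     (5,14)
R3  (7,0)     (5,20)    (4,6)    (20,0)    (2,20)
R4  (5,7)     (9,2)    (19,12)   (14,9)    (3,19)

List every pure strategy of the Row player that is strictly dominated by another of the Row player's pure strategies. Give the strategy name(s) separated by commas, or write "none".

none

R1: no other strategy beats it everywhere (R2 at I (20>9); R3 at I (20>7); R4 at I (20>5)).
R2: no other strategy beats it everywhere (R1 at II (14>13); R3 at I (9>7); R4 at I (9>5)).
Nothing dominates R3: R1 at IV (20>16); R2 at III (4>1); R4 at I (7>5).
R4 is not dominated — it holds its own against R1 at III (19>5); R2 at III (19>1); R3 at II (9>5).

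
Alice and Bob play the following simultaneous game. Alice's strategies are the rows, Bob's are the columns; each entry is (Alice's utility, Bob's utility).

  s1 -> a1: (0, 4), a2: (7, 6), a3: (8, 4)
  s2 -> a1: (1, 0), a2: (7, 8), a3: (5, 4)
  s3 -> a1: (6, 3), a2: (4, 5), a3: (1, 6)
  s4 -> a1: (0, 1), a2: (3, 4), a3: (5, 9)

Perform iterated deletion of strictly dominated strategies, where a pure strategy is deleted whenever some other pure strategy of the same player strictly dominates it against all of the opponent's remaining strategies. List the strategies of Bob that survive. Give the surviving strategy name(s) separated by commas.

a2

Column a1 is eliminated: a2 beats it against every remaining row (s1: 6>4, s2: 8>0, s3: 5>3, s4: 4>1).
Alice's strategy s3 is strictly dominated by s1 (a2: 7>4, a3: 8>1) and is removed.
Alice's strategy s4 is strictly dominated by s1 (a2: 7>3, a3: 8>5) and is removed.
Column a3 is eliminated: a2 beats it against every remaining row (s1: 6>4, s2: 8>4).
Among the remaining strategies, none is strictly dominated by another pure strategy of the same player, so the elimination stops.
Surviving strategies — Alice: {s1, s2}; Bob: {a2}.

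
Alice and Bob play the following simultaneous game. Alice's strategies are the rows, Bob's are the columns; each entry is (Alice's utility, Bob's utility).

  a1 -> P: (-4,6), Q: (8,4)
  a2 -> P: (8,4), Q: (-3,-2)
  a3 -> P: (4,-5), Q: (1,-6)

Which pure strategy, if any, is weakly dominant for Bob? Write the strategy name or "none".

P

P vs Q: a1: 6>4, a2: 4>-2, a3: -5>-6.
P is at least as good as every other strategy against every opponent action, so it is weakly dominant.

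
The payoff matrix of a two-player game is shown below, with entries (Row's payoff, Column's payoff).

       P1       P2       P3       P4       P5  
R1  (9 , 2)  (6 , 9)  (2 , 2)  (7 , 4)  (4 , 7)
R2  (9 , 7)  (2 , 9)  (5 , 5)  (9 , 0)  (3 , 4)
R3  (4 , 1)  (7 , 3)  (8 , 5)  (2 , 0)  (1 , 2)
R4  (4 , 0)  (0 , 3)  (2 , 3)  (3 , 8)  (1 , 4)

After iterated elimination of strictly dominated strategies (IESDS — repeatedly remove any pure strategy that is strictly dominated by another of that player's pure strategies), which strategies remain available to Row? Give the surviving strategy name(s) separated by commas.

R3

For Row, R2 strictly dominates R4 on the remaining columns (P1: 9>4, P2: 2>0, P3: 5>2, P4: 9>3, P5: 3>1); eliminate R4.
Column's strategy P1 is strictly dominated by P2 (R1: 9>2, R2: 9>7, R3: 3>1) and is removed.
For Column, P2 strictly dominates P4 on the remaining rows (R1: 9>4, R2: 9>0, R3: 3>0); eliminate P4.
For Column, P2 strictly dominates P5 on the remaining rows (R1: 9>7, R2: 9>4, R3: 3>2); eliminate P5.
Row R1 is eliminated: R3 beats it against every remaining column (P2: 7>6, P3: 8>2).
Row's strategy R2 is strictly dominated by R3 (P2: 7>2, P3: 8>5) and is removed.
Column P2 is eliminated: P3 beats it against every remaining row (R3: 5>3).
Among the remaining strategies, none is strictly dominated by another pure strategy of the same player, so the elimination stops.
Surviving strategies — Row: {R3}; Column: {P3}.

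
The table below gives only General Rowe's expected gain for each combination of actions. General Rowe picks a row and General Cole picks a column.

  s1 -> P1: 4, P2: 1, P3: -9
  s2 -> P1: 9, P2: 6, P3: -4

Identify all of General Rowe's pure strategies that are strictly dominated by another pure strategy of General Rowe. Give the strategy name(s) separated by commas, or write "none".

s1 is strictly dominated by s2 (P1: 9>4, P2: 6>1, P3: -4>-9).
s2: no other strategy beats it everywhere (s1 at P1 (9>4)).

s1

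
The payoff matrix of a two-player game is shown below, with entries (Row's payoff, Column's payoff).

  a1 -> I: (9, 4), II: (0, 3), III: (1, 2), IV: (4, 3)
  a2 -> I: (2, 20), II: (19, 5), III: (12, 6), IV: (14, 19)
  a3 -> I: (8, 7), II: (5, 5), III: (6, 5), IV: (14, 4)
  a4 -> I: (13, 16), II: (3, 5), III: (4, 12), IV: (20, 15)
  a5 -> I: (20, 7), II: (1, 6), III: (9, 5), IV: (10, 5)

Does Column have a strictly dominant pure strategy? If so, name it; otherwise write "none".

I vs II: a1: 4>3, a2: 20>5, a3: 7>5, a4: 16>5, a5: 7>6.
I vs III: a1: 4>2, a2: 20>6, a3: 7>5, a4: 16>12, a5: 7>5.
I vs IV: a1: 4>3, a2: 20>19, a3: 7>4, a4: 16>15, a5: 7>5.
I strictly beats every other strategy against every opponent action, so it is strictly dominant.

I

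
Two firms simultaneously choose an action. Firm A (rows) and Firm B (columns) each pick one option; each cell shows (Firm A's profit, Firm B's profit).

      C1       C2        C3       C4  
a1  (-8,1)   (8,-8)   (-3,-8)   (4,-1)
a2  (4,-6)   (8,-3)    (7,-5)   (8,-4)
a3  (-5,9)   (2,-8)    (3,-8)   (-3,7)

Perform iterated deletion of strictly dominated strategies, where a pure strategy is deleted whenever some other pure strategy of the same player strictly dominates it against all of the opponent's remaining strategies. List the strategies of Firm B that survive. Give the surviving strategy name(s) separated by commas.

C1, C2, C4

Row a3 is eliminated: a2 beats it against every remaining column (C1: 4>-5, C2: 8>2, C3: 7>3, C4: 8>-3).
Firm B's strategy C3 is strictly dominated by C4 (a1: -1>-8, a2: -4>-5) and is removed.
Among the remaining strategies, none is strictly dominated by another pure strategy of the same player, so the elimination stops.
Surviving strategies — Firm A: {a1, a2}; Firm B: {C1, C2, C4}.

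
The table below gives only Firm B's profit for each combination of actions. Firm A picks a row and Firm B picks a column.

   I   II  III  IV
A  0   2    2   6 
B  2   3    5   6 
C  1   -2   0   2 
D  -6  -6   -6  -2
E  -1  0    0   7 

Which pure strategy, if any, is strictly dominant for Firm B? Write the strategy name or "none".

IV

IV vs I: A: 6>0, B: 6>2, C: 2>1, D: -2>-6, E: 7>-1.
IV vs II: A: 6>2, B: 6>3, C: 2>-2, D: -2>-6, E: 7>0.
IV vs III: A: 6>2, B: 6>5, C: 2>0, D: -2>-6, E: 7>0.
IV strictly beats every other strategy against every opponent action, so it is strictly dominant.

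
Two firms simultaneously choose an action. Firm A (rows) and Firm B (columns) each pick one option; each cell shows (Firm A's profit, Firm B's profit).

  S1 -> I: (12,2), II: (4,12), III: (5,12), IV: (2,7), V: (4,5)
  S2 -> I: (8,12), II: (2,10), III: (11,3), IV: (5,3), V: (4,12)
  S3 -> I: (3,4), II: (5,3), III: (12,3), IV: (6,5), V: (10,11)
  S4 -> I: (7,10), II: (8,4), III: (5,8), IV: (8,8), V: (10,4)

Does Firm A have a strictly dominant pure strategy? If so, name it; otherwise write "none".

none

S1 fails to dominate S2 at III (5<11).
S2 fails to dominate S1 at I (8<12).
S3 fails to dominate S1 at I (3<12).
S4 fails to dominate S1 at I (7<12).
No single strategy dominates all the others.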